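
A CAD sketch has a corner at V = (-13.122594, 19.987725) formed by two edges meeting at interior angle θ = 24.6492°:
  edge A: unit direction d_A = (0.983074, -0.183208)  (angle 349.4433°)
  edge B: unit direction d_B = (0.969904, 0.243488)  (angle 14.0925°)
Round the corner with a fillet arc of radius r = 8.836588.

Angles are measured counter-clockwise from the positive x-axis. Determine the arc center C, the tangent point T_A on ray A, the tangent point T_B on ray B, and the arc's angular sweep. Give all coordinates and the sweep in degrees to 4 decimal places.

bisector direction at 1.7679° = (0.999524,0.030851)
center distance |VC| = r/sin(θ/2) = 8.836588/sin(12.3246°) = 41.398893
C = V + |VC|·bis = (28.2566,21.2649)
T_A = V + ((C−V)·d_A)·d_A = V + 40.4448·d_A = (26.6377,12.5779)
T_B = V + ((C−V)·d_B)·d_B = V + 40.4448·d_B = (26.1050,29.8356)
sweep = 180° − θ = 155.3508°

center=(28.2566,21.2649) T_A=(26.6377,12.5779) T_B=(26.1050,29.8356) sweep=155.3508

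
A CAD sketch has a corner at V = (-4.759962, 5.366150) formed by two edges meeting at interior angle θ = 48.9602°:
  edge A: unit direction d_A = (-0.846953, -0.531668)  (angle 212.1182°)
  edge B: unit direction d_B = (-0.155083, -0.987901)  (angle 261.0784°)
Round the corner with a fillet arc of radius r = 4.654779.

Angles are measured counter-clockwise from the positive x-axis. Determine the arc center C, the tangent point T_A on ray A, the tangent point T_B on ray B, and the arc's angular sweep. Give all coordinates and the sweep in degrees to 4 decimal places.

bisector direction at 236.5983° = (-0.550506,-0.834832)
center distance |VC| = r/sin(θ/2) = 4.654779/sin(24.4801°) = 11.233194
C = V + |VC|·bis = (-10.9439,-4.0117)
T_A = V + ((C−V)·d_A)·d_A = V + 10.2234·d_A = (-13.4187,-0.0693)
T_B = V + ((C−V)·d_B)·d_B = V + 10.2234·d_B = (-6.3454,-4.7336)
sweep = 180° − θ = 131.0398°

center=(-10.9439,-4.0117) T_A=(-13.4187,-0.0693) T_B=(-6.3454,-4.7336) sweep=131.0398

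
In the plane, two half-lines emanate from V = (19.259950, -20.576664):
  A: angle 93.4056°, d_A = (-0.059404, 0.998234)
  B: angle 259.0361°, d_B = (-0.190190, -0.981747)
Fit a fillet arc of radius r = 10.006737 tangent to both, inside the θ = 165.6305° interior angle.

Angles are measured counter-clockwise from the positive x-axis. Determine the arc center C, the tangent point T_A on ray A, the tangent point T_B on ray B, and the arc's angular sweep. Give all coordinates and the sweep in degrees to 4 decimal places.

center=(9.1960,-19.9119) T_A=(19.1850,-19.3175) T_B=(19.0200,-21.8151) sweep=14.3695

bisector direction at 176.2209° = (-0.997826,0.065911)
center distance |VC| = r/sin(θ/2) = 10.006737/sin(82.8153°) = 10.085931
C = V + |VC|·bis = (9.1960,-19.9119)
T_A = V + ((C−V)·d_A)·d_A = V + 1.2614·d_A = (19.1850,-19.3175)
T_B = V + ((C−V)·d_B)·d_B = V + 1.2614·d_B = (19.0200,-21.8151)
sweep = 180° − θ = 14.3695°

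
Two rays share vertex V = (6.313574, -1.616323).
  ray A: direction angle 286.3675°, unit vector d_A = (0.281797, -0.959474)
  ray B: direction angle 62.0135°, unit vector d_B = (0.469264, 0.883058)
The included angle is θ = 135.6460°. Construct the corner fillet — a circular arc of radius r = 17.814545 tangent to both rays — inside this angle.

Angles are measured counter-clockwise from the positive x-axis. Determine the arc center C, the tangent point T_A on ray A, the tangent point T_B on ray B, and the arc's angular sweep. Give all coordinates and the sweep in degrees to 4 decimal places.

center=(25.4525,-3.5636) T_A=(8.3599,-8.5837) T_B=(9.7212,4.7961) sweep=44.3540

bisector direction at 354.1905° = (0.994864,-0.101221)
center distance |VC| = r/sin(θ/2) = 17.814545/sin(67.8230°) = 19.237709
C = V + |VC|·bis = (25.4525,-3.5636)
T_A = V + ((C−V)·d_A)·d_A = V + 7.2616·d_A = (8.3599,-8.5837)
T_B = V + ((C−V)·d_B)·d_B = V + 7.2616·d_B = (9.7212,4.7961)
sweep = 180° − θ = 44.3540°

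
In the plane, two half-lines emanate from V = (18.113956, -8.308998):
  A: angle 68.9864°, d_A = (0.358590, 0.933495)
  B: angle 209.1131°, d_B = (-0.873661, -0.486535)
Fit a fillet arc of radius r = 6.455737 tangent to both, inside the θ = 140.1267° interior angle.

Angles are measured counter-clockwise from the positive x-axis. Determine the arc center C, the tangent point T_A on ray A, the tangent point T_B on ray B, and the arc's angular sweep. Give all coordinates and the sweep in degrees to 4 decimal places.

center=(12.9272,-3.8082) T_A=(18.9536,-6.1231) T_B=(16.0682,-9.4483) sweep=39.8733

bisector direction at 139.0498° = (-0.755279,0.655403)
center distance |VC| = r/sin(θ/2) = 6.455737/sin(70.0633°) = 6.867292
C = V + |VC|·bis = (12.9272,-3.8082)
T_A = V + ((C−V)·d_A)·d_A = V + 2.3416·d_A = (18.9536,-6.1231)
T_B = V + ((C−V)·d_B)·d_B = V + 2.3416·d_B = (16.0682,-9.4483)
sweep = 180° − θ = 39.8733°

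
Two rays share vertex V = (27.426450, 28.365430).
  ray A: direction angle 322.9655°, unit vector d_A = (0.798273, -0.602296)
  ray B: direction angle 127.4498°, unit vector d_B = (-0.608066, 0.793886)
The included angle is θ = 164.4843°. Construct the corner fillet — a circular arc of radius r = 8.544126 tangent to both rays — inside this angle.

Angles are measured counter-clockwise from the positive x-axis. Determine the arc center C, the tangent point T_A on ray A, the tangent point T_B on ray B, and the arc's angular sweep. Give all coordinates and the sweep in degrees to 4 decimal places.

bisector direction at 45.2077° = (0.704539,0.709665)
center distance |VC| = r/sin(θ/2) = 8.544126/sin(82.2421°) = 8.623049
C = V + |VC|·bis = (33.5017,34.4849)
T_A = V + ((C−V)·d_A)·d_A = V + 1.1640·d_A = (28.3556,27.6644)
T_B = V + ((C−V)·d_B)·d_B = V + 1.1640·d_B = (26.7187,29.2895)
sweep = 180° − θ = 15.5157°

center=(33.5017,34.4849) T_A=(28.3556,27.6644) T_B=(26.7187,29.2895) sweep=15.5157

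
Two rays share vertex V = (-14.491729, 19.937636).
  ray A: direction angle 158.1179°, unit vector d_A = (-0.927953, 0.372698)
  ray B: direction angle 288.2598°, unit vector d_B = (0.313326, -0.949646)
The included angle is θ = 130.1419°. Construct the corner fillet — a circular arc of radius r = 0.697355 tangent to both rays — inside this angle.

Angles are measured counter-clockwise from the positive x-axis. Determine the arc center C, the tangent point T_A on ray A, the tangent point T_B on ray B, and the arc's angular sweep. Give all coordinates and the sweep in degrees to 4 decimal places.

bisector direction at 223.1889° = (-0.729102,-0.684405)
center distance |VC| = r/sin(θ/2) = 0.697355/sin(65.0709°) = 0.769003
C = V + |VC|·bis = (-15.0524,19.4113)
T_A = V + ((C−V)·d_A)·d_A = V + 0.3241·d_A = (-14.7925,20.0584)
T_B = V + ((C−V)·d_B)·d_B = V + 0.3241·d_B = (-14.3902,19.6298)
sweep = 180° − θ = 49.8581°

center=(-15.0524,19.4113) T_A=(-14.7925,20.0584) T_B=(-14.3902,19.6298) sweep=49.8581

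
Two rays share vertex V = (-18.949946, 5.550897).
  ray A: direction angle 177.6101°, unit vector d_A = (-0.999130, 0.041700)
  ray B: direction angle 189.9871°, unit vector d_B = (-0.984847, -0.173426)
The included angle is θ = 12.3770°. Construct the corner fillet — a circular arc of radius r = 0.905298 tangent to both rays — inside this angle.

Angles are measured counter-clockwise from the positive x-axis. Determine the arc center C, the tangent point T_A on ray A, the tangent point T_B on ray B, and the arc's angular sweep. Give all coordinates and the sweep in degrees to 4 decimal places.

bisector direction at 183.7986° = (-0.997803,-0.066250)
center distance |VC| = r/sin(θ/2) = 0.905298/sin(6.1885°) = 8.397955
C = V + |VC|·bis = (-27.3295,4.9945)
T_A = V + ((C−V)·d_A)·d_A = V + 8.3490·d_A = (-27.2917,5.8990)
T_B = V + ((C−V)·d_B)·d_B = V + 8.3490·d_B = (-27.1724,4.1030)
sweep = 180° − θ = 167.6230°

center=(-27.3295,4.9945) T_A=(-27.2917,5.8990) T_B=(-27.1724,4.1030) sweep=167.6230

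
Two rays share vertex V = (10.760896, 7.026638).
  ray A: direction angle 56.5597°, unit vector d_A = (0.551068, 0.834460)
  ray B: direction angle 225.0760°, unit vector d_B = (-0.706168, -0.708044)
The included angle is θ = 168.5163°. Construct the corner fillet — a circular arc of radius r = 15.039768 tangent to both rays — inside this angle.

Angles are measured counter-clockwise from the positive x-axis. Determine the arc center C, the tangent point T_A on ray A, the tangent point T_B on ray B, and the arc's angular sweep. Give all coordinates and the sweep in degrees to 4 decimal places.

bisector direction at 140.8178° = (-0.775141,0.631788)
center distance |VC| = r/sin(θ/2) = 15.039768/sin(84.2582°) = 15.115607
C = V + |VC|·bis = (-0.9558,16.5765)
T_A = V + ((C−V)·d_A)·d_A = V + 1.5123·d_A = (11.5943,8.2886)
T_B = V + ((C−V)·d_B)·d_B = V + 1.5123·d_B = (9.6930,5.9559)
sweep = 180° − θ = 11.4837°

center=(-0.9558,16.5765) T_A=(11.5943,8.2886) T_B=(9.6930,5.9559) sweep=11.4837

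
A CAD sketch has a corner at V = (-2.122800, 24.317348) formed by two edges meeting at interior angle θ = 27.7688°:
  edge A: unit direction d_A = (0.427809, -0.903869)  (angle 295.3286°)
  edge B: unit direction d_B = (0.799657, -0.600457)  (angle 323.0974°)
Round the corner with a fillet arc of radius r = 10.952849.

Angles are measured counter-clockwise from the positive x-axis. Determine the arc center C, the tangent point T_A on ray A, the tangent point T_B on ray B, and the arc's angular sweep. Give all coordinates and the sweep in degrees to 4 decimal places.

bisector direction at 309.2130° = (0.632205,-0.774801)
center distance |VC| = r/sin(θ/2) = 10.952849/sin(13.8844°) = 45.643768
C = V + |VC|·bis = (26.7334,-11.0475)
T_A = V + ((C−V)·d_A)·d_A = V + 44.3101·d_A = (16.8335,-15.7332)
T_B = V + ((C−V)·d_B)·d_B = V + 44.3101·d_B = (33.3101,-2.2890)
sweep = 180° − θ = 152.2312°

center=(26.7334,-11.0475) T_A=(16.8335,-15.7332) T_B=(33.3101,-2.2890) sweep=152.2312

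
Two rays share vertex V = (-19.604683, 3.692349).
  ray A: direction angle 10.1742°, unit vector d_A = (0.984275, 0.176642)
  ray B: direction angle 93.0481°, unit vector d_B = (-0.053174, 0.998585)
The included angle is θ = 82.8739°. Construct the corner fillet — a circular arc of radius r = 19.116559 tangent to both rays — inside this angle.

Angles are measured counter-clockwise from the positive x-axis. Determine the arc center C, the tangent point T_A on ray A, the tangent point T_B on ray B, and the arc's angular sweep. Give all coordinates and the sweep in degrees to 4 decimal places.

center=(-1.6667,26.3335) T_A=(1.7101,7.5176) T_B=(-20.7562,25.3170) sweep=97.1261

bisector direction at 51.6112° = (0.620995,0.783814)
center distance |VC| = r/sin(θ/2) = 19.116559/sin(41.4370°) = 28.885902
C = V + |VC|·bis = (-1.6667,26.3335)
T_A = V + ((C−V)·d_A)·d_A = V + 21.6553·d_A = (1.7101,7.5176)
T_B = V + ((C−V)·d_B)·d_B = V + 21.6553·d_B = (-20.7562,25.3170)
sweep = 180° − θ = 97.1261°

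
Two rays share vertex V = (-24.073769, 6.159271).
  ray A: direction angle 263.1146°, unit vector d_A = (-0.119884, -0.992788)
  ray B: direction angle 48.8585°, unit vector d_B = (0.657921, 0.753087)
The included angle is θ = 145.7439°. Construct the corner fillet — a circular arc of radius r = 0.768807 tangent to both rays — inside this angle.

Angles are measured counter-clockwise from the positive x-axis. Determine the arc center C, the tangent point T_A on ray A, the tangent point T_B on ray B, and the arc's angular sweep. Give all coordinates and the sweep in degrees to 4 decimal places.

bisector direction at 335.9865° = (0.913450,-0.406951)
center distance |VC| = r/sin(θ/2) = 0.768807/sin(72.8719°) = 0.804487
C = V + |VC|·bis = (-23.3389,5.8319)
T_A = V + ((C−V)·d_A)·d_A = V + 0.2369·d_A = (-24.1022,5.9241)
T_B = V + ((C−V)·d_B)·d_B = V + 0.2369·d_B = (-23.9179,6.3377)
sweep = 180° − θ = 34.2561°

center=(-23.3389,5.8319) T_A=(-24.1022,5.9241) T_B=(-23.9179,6.3377) sweep=34.2561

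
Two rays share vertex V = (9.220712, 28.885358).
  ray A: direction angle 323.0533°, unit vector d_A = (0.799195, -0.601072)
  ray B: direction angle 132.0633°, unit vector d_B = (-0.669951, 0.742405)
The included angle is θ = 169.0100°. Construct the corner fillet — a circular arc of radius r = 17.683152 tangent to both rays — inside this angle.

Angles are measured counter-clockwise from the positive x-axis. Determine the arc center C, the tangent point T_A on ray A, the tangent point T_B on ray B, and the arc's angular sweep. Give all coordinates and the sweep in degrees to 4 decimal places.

center=(21.2091,41.9951) T_A=(10.5803,27.8629) T_B=(8.0810,30.1483) sweep=10.9900

bisector direction at 47.5583° = (0.674840,0.737964)
center distance |VC| = r/sin(θ/2) = 17.683152/sin(84.5050°) = 17.764789
C = V + |VC|·bis = (21.2091,41.9951)
T_A = V + ((C−V)·d_A)·d_A = V + 1.7011·d_A = (10.5803,27.8629)
T_B = V + ((C−V)·d_B)·d_B = V + 1.7011·d_B = (8.0810,30.1483)
sweep = 180° − θ = 10.9900°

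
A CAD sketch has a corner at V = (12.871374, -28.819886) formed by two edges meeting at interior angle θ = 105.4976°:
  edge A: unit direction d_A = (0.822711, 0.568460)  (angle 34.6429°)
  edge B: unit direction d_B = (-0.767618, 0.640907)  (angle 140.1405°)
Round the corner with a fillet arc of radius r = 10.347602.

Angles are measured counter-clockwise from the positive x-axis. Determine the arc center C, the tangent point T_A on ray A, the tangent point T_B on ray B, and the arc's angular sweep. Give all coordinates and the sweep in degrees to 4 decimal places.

center=(13.4630,-15.8337) T_A=(19.3452,-24.3468) T_B=(6.8311,-23.7767) sweep=74.5024

bisector direction at 87.3917° = (0.045508,0.998964)
center distance |VC| = r/sin(θ/2) = 10.347602/sin(52.7488°) = 12.999674
C = V + |VC|·bis = (13.4630,-15.8337)
T_A = V + ((C−V)·d_A)·d_A = V + 7.8688·d_A = (19.3452,-24.3468)
T_B = V + ((C−V)·d_B)·d_B = V + 7.8688·d_B = (6.8311,-23.7767)
sweep = 180° − θ = 74.5024°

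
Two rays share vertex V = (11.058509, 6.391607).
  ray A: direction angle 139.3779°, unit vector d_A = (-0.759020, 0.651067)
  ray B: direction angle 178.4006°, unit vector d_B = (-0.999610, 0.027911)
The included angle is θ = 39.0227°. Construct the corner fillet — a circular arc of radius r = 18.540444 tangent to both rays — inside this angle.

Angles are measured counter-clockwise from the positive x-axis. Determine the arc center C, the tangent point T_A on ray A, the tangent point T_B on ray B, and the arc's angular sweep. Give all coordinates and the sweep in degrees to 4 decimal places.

bisector direction at 158.8893° = (-0.932886,0.360172)
center distance |VC| = r/sin(θ/2) = 18.540444/sin(19.5114°) = 55.511378
C = V + |VC|·bis = (-40.7273,26.3852)
T_A = V + ((C−V)·d_A)·d_A = V + 52.3237·d_A = (-28.6562,40.4578)
T_B = V + ((C−V)·d_B)·d_B = V + 52.3237·d_B = (-41.2448,7.8520)
sweep = 180° − θ = 140.9773°

center=(-40.7273,26.3852) T_A=(-28.6562,40.4578) T_B=(-41.2448,7.8520) sweep=140.9773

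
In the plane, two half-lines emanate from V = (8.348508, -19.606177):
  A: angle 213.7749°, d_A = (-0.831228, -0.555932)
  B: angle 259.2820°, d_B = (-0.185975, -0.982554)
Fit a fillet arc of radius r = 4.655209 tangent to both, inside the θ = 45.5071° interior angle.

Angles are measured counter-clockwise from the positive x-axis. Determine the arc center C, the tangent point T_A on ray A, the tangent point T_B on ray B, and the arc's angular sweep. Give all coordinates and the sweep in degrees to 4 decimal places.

center=(1.7103,-29.6463) T_A=(-0.8777,-25.7767) T_B=(6.2843,-30.5120) sweep=134.4929

bisector direction at 236.5285° = (-0.551523,-0.834160)
center distance |VC| = r/sin(θ/2) = 4.655209/sin(22.7536°) = 12.036176
C = V + |VC|·bis = (1.7103,-29.6463)
T_A = V + ((C−V)·d_A)·d_A = V + 11.0995·d_A = (-0.8777,-25.7767)
T_B = V + ((C−V)·d_B)·d_B = V + 11.0995·d_B = (6.2843,-30.5120)
sweep = 180° − θ = 134.4929°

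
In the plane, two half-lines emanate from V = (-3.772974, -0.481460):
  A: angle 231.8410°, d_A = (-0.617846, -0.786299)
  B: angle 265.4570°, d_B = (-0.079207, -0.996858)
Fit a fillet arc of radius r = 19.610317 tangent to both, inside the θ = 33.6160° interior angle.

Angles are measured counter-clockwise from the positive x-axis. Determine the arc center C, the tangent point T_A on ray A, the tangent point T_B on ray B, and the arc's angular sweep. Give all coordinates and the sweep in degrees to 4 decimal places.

center=(-28.4638,-63.6440) T_A=(-43.8834,-51.5278) T_B=(-8.9151,-65.1972) sweep=146.3840

bisector direction at 248.6490° = (-0.364080,-0.931368)
center distance |VC| = r/sin(θ/2) = 19.610317/sin(16.8080°) = 67.816941
C = V + |VC|·bis = (-28.4638,-63.6440)
T_A = V + ((C−V)·d_A)·d_A = V + 64.9197·d_A = (-43.8834,-51.5278)
T_B = V + ((C−V)·d_B)·d_B = V + 64.9197·d_B = (-8.9151,-65.1972)
sweep = 180° − θ = 146.3840°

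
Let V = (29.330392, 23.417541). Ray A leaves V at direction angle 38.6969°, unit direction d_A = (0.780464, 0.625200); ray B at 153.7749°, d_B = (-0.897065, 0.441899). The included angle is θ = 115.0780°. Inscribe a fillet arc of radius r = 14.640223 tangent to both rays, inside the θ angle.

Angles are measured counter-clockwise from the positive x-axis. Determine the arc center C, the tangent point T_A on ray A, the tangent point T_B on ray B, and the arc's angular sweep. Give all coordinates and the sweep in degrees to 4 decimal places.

bisector direction at 96.2359° = (-0.108622,0.994083)
center distance |VC| = r/sin(θ/2) = 14.640223/sin(57.5390°) = 17.351232
C = V + |VC|·bis = (27.4457,40.6661)
T_A = V + ((C−V)·d_A)·d_A = V + 9.3128·d_A = (36.5987,29.2399)
T_B = V + ((C−V)·d_B)·d_B = V + 9.3128·d_B = (20.9762,27.5329)
sweep = 180° − θ = 64.9220°

center=(27.4457,40.6661) T_A=(36.5987,29.2399) T_B=(20.9762,27.5329) sweep=64.9220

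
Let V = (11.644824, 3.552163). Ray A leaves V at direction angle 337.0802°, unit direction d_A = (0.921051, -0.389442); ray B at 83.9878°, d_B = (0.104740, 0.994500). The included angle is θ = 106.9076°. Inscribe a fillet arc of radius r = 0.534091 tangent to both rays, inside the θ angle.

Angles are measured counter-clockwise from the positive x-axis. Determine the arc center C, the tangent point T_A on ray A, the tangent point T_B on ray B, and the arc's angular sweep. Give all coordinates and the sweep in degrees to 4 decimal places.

center=(12.2174,3.8899) T_A=(12.0094,3.3980) T_B=(11.6863,3.9459) sweep=73.0924

bisector direction at 30.5340° = (0.861328,0.508050)
center distance |VC| = r/sin(θ/2) = 0.534091/sin(53.4538°) = 0.664807
C = V + |VC|·bis = (12.2174,3.8899)
T_A = V + ((C−V)·d_A)·d_A = V + 0.3959·d_A = (12.0094,3.3980)
T_B = V + ((C−V)·d_B)·d_B = V + 0.3959·d_B = (11.6863,3.9459)
sweep = 180° − θ = 73.0924°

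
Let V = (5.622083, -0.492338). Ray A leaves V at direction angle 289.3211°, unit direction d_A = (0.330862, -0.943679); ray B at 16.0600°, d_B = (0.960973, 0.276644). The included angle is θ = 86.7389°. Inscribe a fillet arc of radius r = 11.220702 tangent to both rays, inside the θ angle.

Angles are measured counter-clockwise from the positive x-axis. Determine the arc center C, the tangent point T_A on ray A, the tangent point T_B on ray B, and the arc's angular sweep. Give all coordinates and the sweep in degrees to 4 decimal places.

bisector direction at 332.6906° = (0.888542,-0.458796)
center distance |VC| = r/sin(θ/2) = 11.220702/sin(43.3695°) = 16.340035
C = V + |VC|·bis = (20.1409,-7.9891)
T_A = V + ((C−V)·d_A)·d_A = V + 11.8782·d_A = (9.5521,-11.7016)
T_B = V + ((C−V)·d_B)·d_B = V + 11.8782·d_B = (17.0367,2.7937)
sweep = 180° − θ = 93.2611°

center=(20.1409,-7.9891) T_A=(9.5521,-11.7016) T_B=(17.0367,2.7937) sweep=93.2611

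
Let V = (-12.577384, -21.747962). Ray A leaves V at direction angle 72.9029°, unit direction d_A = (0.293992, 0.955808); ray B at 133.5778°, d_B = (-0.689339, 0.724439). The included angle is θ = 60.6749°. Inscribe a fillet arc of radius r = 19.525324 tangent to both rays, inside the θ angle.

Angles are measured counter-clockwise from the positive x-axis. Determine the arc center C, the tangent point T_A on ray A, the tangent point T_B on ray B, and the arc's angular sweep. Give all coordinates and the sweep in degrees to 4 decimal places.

bisector direction at 103.2404° = (-0.229036,0.973418)
center distance |VC| = r/sin(θ/2) = 19.525324/sin(30.3375°) = 38.656977
C = V + |VC|·bis = (-21.4312,15.8814)
T_A = V + ((C−V)·d_A)·d_A = V + 33.3635·d_A = (-2.7688,10.1411)
T_B = V + ((C−V)·d_B)·d_B = V + 33.3635·d_B = (-35.5761,2.4219)
sweep = 180° − θ = 119.3251°

center=(-21.4312,15.8814) T_A=(-2.7688,10.1411) T_B=(-35.5761,2.4219) sweep=119.3251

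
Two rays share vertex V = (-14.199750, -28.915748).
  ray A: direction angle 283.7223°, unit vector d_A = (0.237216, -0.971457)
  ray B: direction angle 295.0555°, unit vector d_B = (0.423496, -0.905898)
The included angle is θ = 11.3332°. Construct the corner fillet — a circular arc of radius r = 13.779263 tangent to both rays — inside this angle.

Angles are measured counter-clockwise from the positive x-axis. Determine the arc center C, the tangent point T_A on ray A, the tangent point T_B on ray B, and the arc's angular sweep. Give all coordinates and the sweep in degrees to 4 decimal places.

bisector direction at 289.3889° = (0.331978,-0.943287)
center distance |VC| = r/sin(θ/2) = 13.779263/sin(5.6666°) = 139.551431
C = V + |VC|·bis = (32.1283,-160.5528)
T_A = V + ((C−V)·d_A)·d_A = V + 138.8695·d_A = (18.7424,-163.8215)
T_B = V + ((C−V)·d_B)·d_B = V + 138.8695·d_B = (44.6109,-154.7173)
sweep = 180° − θ = 168.6668°

center=(32.1283,-160.5528) T_A=(18.7424,-163.8215) T_B=(44.6109,-154.7173) sweep=168.6668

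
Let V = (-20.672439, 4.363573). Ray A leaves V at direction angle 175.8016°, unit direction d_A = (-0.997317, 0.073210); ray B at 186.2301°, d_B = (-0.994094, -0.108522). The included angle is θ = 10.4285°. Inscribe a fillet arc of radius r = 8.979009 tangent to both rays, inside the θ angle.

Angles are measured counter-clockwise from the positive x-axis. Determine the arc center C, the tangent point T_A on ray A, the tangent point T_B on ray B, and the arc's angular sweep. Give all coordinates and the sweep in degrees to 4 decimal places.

center=(-119.4573,2.6119) T_A=(-118.8000,11.5669) T_B=(-118.4829,-6.3140) sweep=169.5715

bisector direction at 181.0159° = (-0.999843,-0.017729)
center distance |VC| = r/sin(θ/2) = 8.979009/sin(5.2142°) = 98.800429
C = V + |VC|·bis = (-119.4573,2.6119)
T_A = V + ((C−V)·d_A)·d_A = V + 98.3916·d_A = (-118.8000,11.5669)
T_B = V + ((C−V)·d_B)·d_B = V + 98.3916·d_B = (-118.4829,-6.3140)
sweep = 180° − θ = 169.5715°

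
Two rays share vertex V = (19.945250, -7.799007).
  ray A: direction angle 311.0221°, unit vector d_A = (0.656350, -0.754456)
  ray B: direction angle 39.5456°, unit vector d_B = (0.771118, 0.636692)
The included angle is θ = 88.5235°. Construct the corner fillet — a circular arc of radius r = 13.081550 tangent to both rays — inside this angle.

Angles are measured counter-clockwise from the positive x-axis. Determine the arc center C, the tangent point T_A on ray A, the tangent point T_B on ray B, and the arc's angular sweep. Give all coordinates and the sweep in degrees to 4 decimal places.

bisector direction at 355.2839° = (0.996614,-0.082219)
center distance |VC| = r/sin(θ/2) = 13.081550/sin(44.2617°) = 18.743158
C = V + |VC|·bis = (38.6249,-9.3401)
T_A = V + ((C−V)·d_A)·d_A = V + 13.4231·d_A = (28.7555,-17.9261)
T_B = V + ((C−V)·d_B)·d_B = V + 13.4231·d_B = (30.2960,0.7474)
sweep = 180° − θ = 91.4765°

center=(38.6249,-9.3401) T_A=(28.7555,-17.9261) T_B=(30.2960,0.7474) sweep=91.4765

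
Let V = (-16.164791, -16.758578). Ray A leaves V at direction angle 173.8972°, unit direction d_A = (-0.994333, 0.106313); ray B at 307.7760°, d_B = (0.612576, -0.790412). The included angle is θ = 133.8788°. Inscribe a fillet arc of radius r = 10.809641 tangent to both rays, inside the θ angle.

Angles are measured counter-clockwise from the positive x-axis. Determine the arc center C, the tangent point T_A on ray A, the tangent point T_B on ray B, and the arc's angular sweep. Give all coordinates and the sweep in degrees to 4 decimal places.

bisector direction at 240.8366° = (-0.487302,-0.873234)
center distance |VC| = r/sin(θ/2) = 10.809641/sin(66.9394°) = 11.748447
C = V + |VC|·bis = (-21.8898,-27.0177)
T_A = V + ((C−V)·d_A)·d_A = V + 4.6019·d_A = (-20.7406,-16.2693)
T_B = V + ((C−V)·d_B)·d_B = V + 4.6019·d_B = (-13.3458,-20.3960)
sweep = 180° − θ = 46.1212°

center=(-21.8898,-27.0177) T_A=(-20.7406,-16.2693) T_B=(-13.3458,-20.3960) sweep=46.1212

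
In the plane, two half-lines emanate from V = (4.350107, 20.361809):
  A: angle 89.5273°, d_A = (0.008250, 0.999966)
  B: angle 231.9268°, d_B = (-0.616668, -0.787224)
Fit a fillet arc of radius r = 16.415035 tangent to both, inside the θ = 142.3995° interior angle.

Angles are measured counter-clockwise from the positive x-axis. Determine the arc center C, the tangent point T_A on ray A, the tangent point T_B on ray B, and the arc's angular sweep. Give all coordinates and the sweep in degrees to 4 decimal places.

center=(-12.0183,26.0853) T_A=(4.3962,25.9498) T_B=(0.9040,15.9626) sweep=37.6005

bisector direction at 160.7270° = (-0.943957,0.330069)
center distance |VC| = r/sin(θ/2) = 16.415035/sin(71.1997°) = 17.340170
C = V + |VC|·bis = (-12.0183,26.0853)
T_A = V + ((C−V)·d_A)·d_A = V + 5.5882·d_A = (4.3962,25.9498)
T_B = V + ((C−V)·d_B)·d_B = V + 5.5882·d_B = (0.9040,15.9626)
sweep = 180° − θ = 37.6005°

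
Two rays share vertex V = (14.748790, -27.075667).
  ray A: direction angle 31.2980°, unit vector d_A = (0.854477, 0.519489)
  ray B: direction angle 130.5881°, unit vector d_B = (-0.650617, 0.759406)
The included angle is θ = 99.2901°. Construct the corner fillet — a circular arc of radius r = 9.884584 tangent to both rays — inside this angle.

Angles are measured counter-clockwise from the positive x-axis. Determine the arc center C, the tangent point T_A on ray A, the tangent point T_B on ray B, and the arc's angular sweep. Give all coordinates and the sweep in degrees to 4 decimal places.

bisector direction at 80.9430° = (0.157416,0.987532)
center distance |VC| = r/sin(θ/2) = 9.884584/sin(49.6450°) = 12.971084
C = V + |VC|·bis = (16.7906,-14.2663)
T_A = V + ((C−V)·d_A)·d_A = V + 8.3990·d_A = (21.9256,-22.7125)
T_B = V + ((C−V)·d_B)·d_B = V + 8.3990·d_B = (9.2842,-20.6974)
sweep = 180° − θ = 80.7099°

center=(16.7906,-14.2663) T_A=(21.9256,-22.7125) T_B=(9.2842,-20.6974) sweep=80.7099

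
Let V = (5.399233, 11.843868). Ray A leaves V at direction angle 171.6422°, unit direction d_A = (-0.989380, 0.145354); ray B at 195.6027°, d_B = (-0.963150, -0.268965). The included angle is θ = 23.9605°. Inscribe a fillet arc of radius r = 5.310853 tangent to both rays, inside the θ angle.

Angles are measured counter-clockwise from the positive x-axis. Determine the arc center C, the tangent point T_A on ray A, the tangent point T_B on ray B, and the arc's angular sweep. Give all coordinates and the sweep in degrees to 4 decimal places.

center=(-20.1349,10.2273) T_A=(-19.3630,15.4818) T_B=(-18.7065,5.1122) sweep=156.0395

bisector direction at 183.6224° = (-0.998002,-0.063182)
center distance |VC| = r/sin(θ/2) = 5.310853/sin(11.9802°) = 25.585285
C = V + |VC|·bis = (-20.1349,10.2273)
T_A = V + ((C−V)·d_A)·d_A = V + 25.0280·d_A = (-19.3630,15.4818)
T_B = V + ((C−V)·d_B)·d_B = V + 25.0280·d_B = (-18.7065,5.1122)
sweep = 180° − θ = 156.0395°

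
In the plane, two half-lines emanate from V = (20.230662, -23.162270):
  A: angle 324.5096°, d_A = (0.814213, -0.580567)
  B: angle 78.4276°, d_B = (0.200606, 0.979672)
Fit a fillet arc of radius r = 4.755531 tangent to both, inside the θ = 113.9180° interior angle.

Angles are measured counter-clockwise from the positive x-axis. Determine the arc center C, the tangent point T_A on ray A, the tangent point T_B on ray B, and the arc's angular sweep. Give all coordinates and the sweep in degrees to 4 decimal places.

center=(25.5100,-21.0860) T_A=(22.7491,-24.9580) T_B=(20.8512,-20.1320) sweep=66.0820

bisector direction at 21.4686° = (0.930618,0.365991)
center distance |VC| = r/sin(θ/2) = 4.755531/sin(56.9590°) = 5.672958
C = V + |VC|·bis = (25.5100,-21.0860)
T_A = V + ((C−V)·d_A)·d_A = V + 3.0931·d_A = (22.7491,-24.9580)
T_B = V + ((C−V)·d_B)·d_B = V + 3.0931·d_B = (20.8512,-20.1320)
sweep = 180° − θ = 66.0820°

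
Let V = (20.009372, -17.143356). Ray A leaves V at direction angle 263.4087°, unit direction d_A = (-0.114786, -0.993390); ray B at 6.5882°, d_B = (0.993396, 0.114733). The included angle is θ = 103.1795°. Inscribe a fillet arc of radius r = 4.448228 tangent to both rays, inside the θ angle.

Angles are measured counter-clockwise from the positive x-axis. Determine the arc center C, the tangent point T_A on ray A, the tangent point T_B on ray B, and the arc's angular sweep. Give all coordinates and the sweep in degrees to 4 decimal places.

center=(24.0234,-21.1576) T_A=(19.6045,-20.6470) T_B=(23.5130,-16.7387) sweep=76.8205

bisector direction at 314.9984° = (0.707088,-0.707126)
center distance |VC| = r/sin(θ/2) = 4.448228/sin(51.5898°) = 5.676785
C = V + |VC|·bis = (24.0234,-21.1576)
T_A = V + ((C−V)·d_A)·d_A = V + 3.5269·d_A = (19.6045,-20.6470)
T_B = V + ((C−V)·d_B)·d_B = V + 3.5269·d_B = (23.5130,-16.7387)
sweep = 180° − θ = 76.8205°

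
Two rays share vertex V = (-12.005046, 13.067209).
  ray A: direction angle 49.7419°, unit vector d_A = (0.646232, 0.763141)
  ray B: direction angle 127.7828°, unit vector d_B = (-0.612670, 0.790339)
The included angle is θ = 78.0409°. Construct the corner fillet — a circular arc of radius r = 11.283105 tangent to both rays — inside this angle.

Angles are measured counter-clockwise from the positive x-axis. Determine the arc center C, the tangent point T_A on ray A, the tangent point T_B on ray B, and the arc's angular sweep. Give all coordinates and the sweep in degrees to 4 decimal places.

center=(-11.6180,30.9842) T_A=(-3.0074,23.6927) T_B=(-20.5354,24.0713) sweep=101.9591

bisector direction at 88.7624° = (0.021599,0.999767)
center distance |VC| = r/sin(θ/2) = 11.283105/sin(39.0204°) = 17.921134
C = V + |VC|·bis = (-11.6180,30.9842)
T_A = V + ((C−V)·d_A)·d_A = V + 13.9233·d_A = (-3.0074,23.6927)
T_B = V + ((C−V)·d_B)·d_B = V + 13.9233·d_B = (-20.5354,24.0713)
sweep = 180° − θ = 101.9591°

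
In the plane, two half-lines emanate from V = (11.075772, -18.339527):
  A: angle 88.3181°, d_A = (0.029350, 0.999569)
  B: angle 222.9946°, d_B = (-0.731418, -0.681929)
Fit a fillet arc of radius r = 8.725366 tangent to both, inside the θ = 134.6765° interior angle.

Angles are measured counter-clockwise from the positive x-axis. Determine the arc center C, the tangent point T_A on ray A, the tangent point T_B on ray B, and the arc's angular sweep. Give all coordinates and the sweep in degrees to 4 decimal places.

bisector direction at 155.6564° = (-0.911090,0.412209)
center distance |VC| = r/sin(θ/2) = 8.725366/sin(67.3383°) = 9.455362
C = V + |VC|·bis = (2.4611,-14.4419)
T_A = V + ((C−V)·d_A)·d_A = V + 3.6431·d_A = (11.1827,-14.6980)
T_B = V + ((C−V)·d_B)·d_B = V + 3.6431·d_B = (8.4112,-20.8238)
sweep = 180° − θ = 45.3235°

center=(2.4611,-14.4419) T_A=(11.1827,-14.6980) T_B=(8.4112,-20.8238) sweep=45.3235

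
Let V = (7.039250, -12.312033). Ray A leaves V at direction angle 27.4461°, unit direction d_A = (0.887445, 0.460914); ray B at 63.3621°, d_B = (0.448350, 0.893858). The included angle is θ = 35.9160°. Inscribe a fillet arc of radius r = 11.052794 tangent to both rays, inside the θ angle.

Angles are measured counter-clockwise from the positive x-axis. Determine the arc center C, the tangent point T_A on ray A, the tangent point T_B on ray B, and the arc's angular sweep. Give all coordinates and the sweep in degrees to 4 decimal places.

center=(32.2085,13.2148) T_A=(37.3029,3.4061) T_B=(22.3289,18.1703) sweep=144.0840

bisector direction at 45.4041° = (0.702102,0.712076)
center distance |VC| = r/sin(θ/2) = 11.052794/sin(17.9580°) = 35.848479
C = V + |VC|·bis = (32.2085,13.2148)
T_A = V + ((C−V)·d_A)·d_A = V + 34.1020·d_A = (37.3029,3.4061)
T_B = V + ((C−V)·d_B)·d_B = V + 34.1020·d_B = (22.3289,18.1703)
sweep = 180° − θ = 144.0840°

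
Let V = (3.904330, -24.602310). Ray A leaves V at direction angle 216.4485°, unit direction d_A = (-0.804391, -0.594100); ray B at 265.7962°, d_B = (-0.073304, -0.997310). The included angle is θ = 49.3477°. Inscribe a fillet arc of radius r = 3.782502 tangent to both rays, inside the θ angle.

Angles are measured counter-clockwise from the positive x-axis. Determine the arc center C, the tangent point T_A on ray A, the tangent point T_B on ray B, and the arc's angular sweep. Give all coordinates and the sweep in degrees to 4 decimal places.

bisector direction at 241.1223° = (-0.482941,-0.875653)
center distance |VC| = r/sin(θ/2) = 3.782502/sin(24.6739°) = 9.060918
C = V + |VC|·bis = (-0.4716,-32.5365)
T_A = V + ((C−V)·d_A)·d_A = V + 8.2336·d_A = (-2.7187,-29.4939)
T_B = V + ((C−V)·d_B)·d_B = V + 8.2336·d_B = (3.3008,-32.8138)
sweep = 180° − θ = 130.6523°

center=(-0.4716,-32.5365) T_A=(-2.7187,-29.4939) T_B=(3.3008,-32.8138) sweep=130.6523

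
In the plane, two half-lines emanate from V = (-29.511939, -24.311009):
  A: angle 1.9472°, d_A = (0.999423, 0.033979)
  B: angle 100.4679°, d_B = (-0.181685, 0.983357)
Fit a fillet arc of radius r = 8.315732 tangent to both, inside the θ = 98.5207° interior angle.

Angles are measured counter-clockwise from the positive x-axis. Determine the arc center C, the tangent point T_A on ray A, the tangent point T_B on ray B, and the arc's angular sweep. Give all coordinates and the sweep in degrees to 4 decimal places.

center=(-22.6360,-15.7567) T_A=(-22.3534,-24.0676) T_B=(-30.8133,-17.2675) sweep=81.4793

bisector direction at 51.2076° = (0.626501,0.779421)
center distance |VC| = r/sin(θ/2) = 8.315732/sin(49.2604°) = 10.975214
C = V + |VC|·bis = (-22.6360,-15.7567)
T_A = V + ((C−V)·d_A)·d_A = V + 7.1627·d_A = (-22.3534,-24.0676)
T_B = V + ((C−V)·d_B)·d_B = V + 7.1627·d_B = (-30.8133,-17.2675)
sweep = 180° − θ = 81.4793°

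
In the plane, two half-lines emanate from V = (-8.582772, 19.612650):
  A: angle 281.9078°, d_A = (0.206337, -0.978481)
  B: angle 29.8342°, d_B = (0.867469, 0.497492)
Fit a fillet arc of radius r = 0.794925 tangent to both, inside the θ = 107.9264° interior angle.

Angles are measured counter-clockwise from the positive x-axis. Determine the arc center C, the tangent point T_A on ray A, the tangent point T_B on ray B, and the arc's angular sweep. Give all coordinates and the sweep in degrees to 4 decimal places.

center=(-7.6856,19.2108) T_A=(-8.4634,19.0468) T_B=(-8.0811,19.9004) sweep=72.0736

bisector direction at 335.8710° = (0.912627,-0.408792)
center distance |VC| = r/sin(θ/2) = 0.794925/sin(53.9632°) = 0.983040
C = V + |VC|·bis = (-7.6856,19.2108)
T_A = V + ((C−V)·d_A)·d_A = V + 0.5783·d_A = (-8.4634,19.0468)
T_B = V + ((C−V)·d_B)·d_B = V + 0.5783·d_B = (-8.0811,19.9004)
sweep = 180° − θ = 72.0736°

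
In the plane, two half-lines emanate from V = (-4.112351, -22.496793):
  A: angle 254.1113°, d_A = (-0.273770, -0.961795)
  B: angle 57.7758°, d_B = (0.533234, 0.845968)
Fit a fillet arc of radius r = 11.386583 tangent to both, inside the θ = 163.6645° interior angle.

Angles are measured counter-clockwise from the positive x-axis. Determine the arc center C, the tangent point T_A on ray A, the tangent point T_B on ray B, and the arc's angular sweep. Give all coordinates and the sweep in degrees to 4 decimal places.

center=(6.3918,-27.1859) T_A=(-4.5598,-24.0686) T_B=(-3.2409,-21.1142) sweep=16.3355

bisector direction at 335.9436° = (0.913144,-0.407637)
center distance |VC| = r/sin(θ/2) = 11.386583/sin(81.8323°) = 11.503268
C = V + |VC|·bis = (6.3918,-27.1859)
T_A = V + ((C−V)·d_A)·d_A = V + 1.6343·d_A = (-4.5598,-24.0686)
T_B = V + ((C−V)·d_B)·d_B = V + 1.6343·d_B = (-3.2409,-21.1142)
sweep = 180° − θ = 16.3355°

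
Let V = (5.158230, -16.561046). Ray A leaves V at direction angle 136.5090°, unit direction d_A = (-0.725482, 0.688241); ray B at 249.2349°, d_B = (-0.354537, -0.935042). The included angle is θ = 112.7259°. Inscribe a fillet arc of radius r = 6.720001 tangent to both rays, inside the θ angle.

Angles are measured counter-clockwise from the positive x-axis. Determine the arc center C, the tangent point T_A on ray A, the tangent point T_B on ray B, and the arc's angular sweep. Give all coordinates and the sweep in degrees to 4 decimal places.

center=(-2.7104,-18.3591) T_A=(1.9146,-13.4839) T_B=(3.5731,-20.7416) sweep=67.2741

bisector direction at 192.8719° = (-0.974870,-0.222773)
center distance |VC| = r/sin(θ/2) = 6.720001/sin(56.3629°) = 8.071460
C = V + |VC|·bis = (-2.7104,-18.3591)
T_A = V + ((C−V)·d_A)·d_A = V + 4.4710·d_A = (1.9146,-13.4839)
T_B = V + ((C−V)·d_B)·d_B = V + 4.4710·d_B = (3.5731,-20.7416)
sweep = 180° − θ = 67.2741°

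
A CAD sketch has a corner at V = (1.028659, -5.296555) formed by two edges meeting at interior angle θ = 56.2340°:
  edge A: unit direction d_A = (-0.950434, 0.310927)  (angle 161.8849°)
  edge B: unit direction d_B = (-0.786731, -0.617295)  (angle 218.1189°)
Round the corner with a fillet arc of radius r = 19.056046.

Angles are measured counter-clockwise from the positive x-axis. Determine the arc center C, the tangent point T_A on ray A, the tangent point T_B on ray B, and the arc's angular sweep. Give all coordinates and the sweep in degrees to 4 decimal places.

bisector direction at 190.0019° = (-0.984802,-0.173681)
center distance |VC| = r/sin(θ/2) = 19.056046/sin(28.1170°) = 40.435209
C = V + |VC|·bis = (-38.7920,-12.3194)
T_A = V + ((C−V)·d_A)·d_A = V + 35.6633·d_A = (-32.8670,5.7921)
T_B = V + ((C−V)·d_B)·d_B = V + 35.6633·d_B = (-27.0288,-27.3114)
sweep = 180° − θ = 123.7660°

center=(-38.7920,-12.3194) T_A=(-32.8670,5.7921) T_B=(-27.0288,-27.3114) sweep=123.7660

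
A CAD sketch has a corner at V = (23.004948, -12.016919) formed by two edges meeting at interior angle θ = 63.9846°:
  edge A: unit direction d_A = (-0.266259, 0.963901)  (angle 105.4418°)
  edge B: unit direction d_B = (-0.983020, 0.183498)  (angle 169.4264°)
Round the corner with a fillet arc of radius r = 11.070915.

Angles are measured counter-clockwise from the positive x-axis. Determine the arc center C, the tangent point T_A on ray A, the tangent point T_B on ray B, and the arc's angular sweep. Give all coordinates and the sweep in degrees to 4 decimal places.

center=(7.6149,2.1181) T_A=(18.2862,5.0658) T_B=(5.5834,-8.7649) sweep=116.0154

bisector direction at 137.4341° = (-0.736500,0.676438)
center distance |VC| = r/sin(θ/2) = 11.070915/sin(31.9923°) = 20.896196
C = V + |VC|·bis = (7.6149,2.1181)
T_A = V + ((C−V)·d_A)·d_A = V + 17.7225·d_A = (18.2862,5.0658)
T_B = V + ((C−V)·d_B)·d_B = V + 17.7225·d_B = (5.5834,-8.7649)
sweep = 180° − θ = 116.0154°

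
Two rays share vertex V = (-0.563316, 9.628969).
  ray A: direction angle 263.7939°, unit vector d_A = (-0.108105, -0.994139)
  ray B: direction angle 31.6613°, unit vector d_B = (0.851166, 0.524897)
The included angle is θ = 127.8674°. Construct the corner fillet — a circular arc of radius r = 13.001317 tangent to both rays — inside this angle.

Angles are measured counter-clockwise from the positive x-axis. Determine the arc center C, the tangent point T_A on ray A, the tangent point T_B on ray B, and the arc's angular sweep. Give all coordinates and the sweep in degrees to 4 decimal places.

center=(11.6743,1.9009) T_A=(-1.2508,3.3064) T_B=(4.8499,12.9672) sweep=52.1326

bisector direction at 327.7276° = (0.845519,-0.533945)
center distance |VC| = r/sin(θ/2) = 13.001317/sin(63.9337°) = 14.473469
C = V + |VC|·bis = (11.6743,1.9009)
T_A = V + ((C−V)·d_A)·d_A = V + 6.3598·d_A = (-1.2508,3.3064)
T_B = V + ((C−V)·d_B)·d_B = V + 6.3598·d_B = (4.8499,12.9672)
sweep = 180° − θ = 52.1326°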